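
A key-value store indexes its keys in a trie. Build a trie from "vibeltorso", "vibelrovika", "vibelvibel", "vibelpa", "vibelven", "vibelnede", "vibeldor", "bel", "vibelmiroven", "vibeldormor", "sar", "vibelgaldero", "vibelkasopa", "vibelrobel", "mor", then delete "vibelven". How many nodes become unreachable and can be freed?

2

A node on "vibelven"'s path can go only if nothing else ends at it or branches off below it.
The suffix "en" (2 nodes) is used only by "vibelven"; the node for "vibelv" still has the child "i", so pruning stops there.
Nodes removed: 2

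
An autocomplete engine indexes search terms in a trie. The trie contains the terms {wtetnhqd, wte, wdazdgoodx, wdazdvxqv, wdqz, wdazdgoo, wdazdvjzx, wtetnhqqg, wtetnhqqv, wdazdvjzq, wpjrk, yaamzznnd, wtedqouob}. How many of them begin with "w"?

12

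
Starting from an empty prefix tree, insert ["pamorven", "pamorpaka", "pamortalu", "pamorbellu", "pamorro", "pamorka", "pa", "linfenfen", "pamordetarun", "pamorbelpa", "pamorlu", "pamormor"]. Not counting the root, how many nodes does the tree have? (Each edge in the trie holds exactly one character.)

48

Trace insertions, counting only characters that open a new branch:
  "pamorven" → 8 new (p, a, m, o, r, v, e, n)
  "pamorpaka" → prefix "pamor" already present; 4 new (p, a, k, a)
  "pamortalu" → prefix "pamor" already present; 4 new (t, a, l, u)
  "pamorbellu" → prefix "pamor" already present; 5 new (b, e, l, l, u)
  "pamorro" → prefix "pamor" already present; 2 new (r, o)
  "pamorka" → prefix "pamor" already present; 2 new (k, a)
  "pa" → prefix "pa" already present; 0 new (none)
  "linfenfen" → 9 new (l, i, n, f, e, n, f, e, n)
  "pamordetarun" → prefix "pamor" already present; 7 new (d, e, t, a, r, u, n)
  "pamorbelpa" → prefix "pamorbel" already present; 2 new (p, a)
  "pamorlu" → prefix "pamor" already present; 2 new (l, u)
  "pamormor" → prefix "pamor" already present; 3 new (m, o, r)
Total nodes = 8 + 4 + 4 + 5 + 2 + 2 + 0 + 9 + 7 + 2 + 2 + 3 = 48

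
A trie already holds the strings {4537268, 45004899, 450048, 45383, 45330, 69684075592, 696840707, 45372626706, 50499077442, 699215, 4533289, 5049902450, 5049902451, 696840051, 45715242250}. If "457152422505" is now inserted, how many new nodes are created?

"45715242250" is already a path in the trie; the remaining "5" must be added.
So 12 − 11 = 1 new nodes.

1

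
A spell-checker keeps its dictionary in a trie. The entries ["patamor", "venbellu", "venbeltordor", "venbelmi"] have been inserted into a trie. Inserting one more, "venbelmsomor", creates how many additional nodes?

5

"venbelm" is already a path in the trie; the remaining "somor" must be added.
Each of the 5 remaining characters creates one node.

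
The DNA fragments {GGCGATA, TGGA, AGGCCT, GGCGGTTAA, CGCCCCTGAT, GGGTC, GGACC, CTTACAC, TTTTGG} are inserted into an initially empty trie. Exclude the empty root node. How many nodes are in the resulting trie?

Insert word by word; a character creates a node only if that edge doesn't already exist:
  "GGCGATA" → 7 new (G, G, C, G, A, T, A)
  "TGGA" → 4 new (T, G, G, A)
  "AGGCCT" → 6 new (A, G, G, C, C, T)
  "GGCGGTTAA" → prefix "GGCG" already present; 5 new (G, T, T, A, A)
  "CGCCCCTGAT" → 10 new (C, G, C, C, C, C, T, G, A, T)
  "GGGTC" → prefix "GG" already present; 3 new (G, T, C)
  "GGACC" → prefix "GG" already present; 3 new (A, C, C)
  "CTTACAC" → prefix "C" already present; 6 new (T, T, A, C, A, C)
  "TTTTGG" → prefix "T" already present; 5 new (T, T, T, G, G)
Total nodes = 7 + 4 + 6 + 5 + 10 + 3 + 3 + 6 + 5 = 49

49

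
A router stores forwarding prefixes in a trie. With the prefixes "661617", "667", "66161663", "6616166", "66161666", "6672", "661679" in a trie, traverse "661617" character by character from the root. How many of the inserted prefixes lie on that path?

1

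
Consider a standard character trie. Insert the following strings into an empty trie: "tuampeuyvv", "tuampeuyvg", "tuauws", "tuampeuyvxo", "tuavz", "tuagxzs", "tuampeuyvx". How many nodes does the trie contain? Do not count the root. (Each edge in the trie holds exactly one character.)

22

Trace insertions, counting only characters that open a new branch:
  "tuampeuyvv" → 10 new (t, u, a, m, p, e, u, y, v, v)
  "tuampeuyvg" → prefix "tuampeuyv" already present; 1 new (g)
  "tuauws" → prefix "tua" already present; 3 new (u, w, s)
  "tuampeuyvxo" → prefix "tuampeuyv" already present; 2 new (x, o)
  "tuavz" → prefix "tua" already present; 2 new (v, z)
  "tuagxzs" → prefix "tua" already present; 4 new (g, x, z, s)
  "tuampeuyvx" → prefix "tuampeuyvx" already present; 0 new (none)
Total nodes = 10 + 1 + 3 + 2 + 2 + 4 + 0 = 22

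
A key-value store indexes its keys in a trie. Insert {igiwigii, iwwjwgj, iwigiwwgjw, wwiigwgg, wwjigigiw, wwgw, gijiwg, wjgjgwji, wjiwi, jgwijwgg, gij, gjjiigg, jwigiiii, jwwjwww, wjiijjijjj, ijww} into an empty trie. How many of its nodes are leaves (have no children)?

Leaves are exactly the stored words that no other stored word extends.
Those words: "gijiwg", "gjjiigg", "igiwigii", "ijww", "iwigiwwgjw", "iwwjwgj", "jgwijwgg", "jwigiiii", "jwwjwww", "wjgjgwji", "wjiijjijjj", "wjiwi", "wwgw", "wwiigwgg", "wwjigigiw"
Leaf count: 15

15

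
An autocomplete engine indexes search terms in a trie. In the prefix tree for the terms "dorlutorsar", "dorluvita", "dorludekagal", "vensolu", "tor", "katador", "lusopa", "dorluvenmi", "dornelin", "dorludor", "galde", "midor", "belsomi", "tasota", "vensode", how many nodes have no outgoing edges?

A leaf is a node with no children — equivalently, the end of a word that is not a proper prefix of any other stored word.
Those words: "belsomi", "dorludekagal", "dorludor", "dorlutorsar", "dorluvenmi", "dorluvita", "dornelin", "galde", "katador", "lusopa", "midor", "tasota", "tor", "vensode", "vensolu"
Leaf count: 15

15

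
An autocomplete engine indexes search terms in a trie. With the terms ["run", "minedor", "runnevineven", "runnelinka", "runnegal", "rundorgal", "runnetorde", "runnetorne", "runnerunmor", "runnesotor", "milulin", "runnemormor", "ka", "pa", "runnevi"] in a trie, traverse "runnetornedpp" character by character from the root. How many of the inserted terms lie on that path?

Check each prefix of "runnetornedpp" against the stored set — each match is an end-marker on the path.
Prefixes of the query that are stored words: "run", "runnetorne"
Count: 2

2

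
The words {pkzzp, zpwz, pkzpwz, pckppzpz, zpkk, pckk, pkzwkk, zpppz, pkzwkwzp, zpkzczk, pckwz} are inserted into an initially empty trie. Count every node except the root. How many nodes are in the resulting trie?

37

Trie structure (* marks end of a word):
(root)
├─ p
│  ├─ c
│  │  └─ k
│  │     ├─ k *
│  │     ├─ p
│  │     │  └─ p
│  │     │     └─ z
│  │     │        └─ p
│  │     │           └─ z *
│  │     └─ w
│  │        └─ z *
│  └─ k
│     └─ z
│        ├─ p
│        │  └─ w
│        │     └─ z *
│        ├─ w
│        │  └─ k
│        │     ├─ k *
│        │     └─ w
│        │        └─ z
│        │           └─ p *
│        └─ z
│           └─ p *
└─ z
   └─ p
      ├─ k
      │  ├─ k *
      │  └─ z
      │     └─ c
      │        └─ z
      │           └─ k *
      ├─ p
      │  └─ p
      │     └─ z *
      └─ w
         └─ z *
Counting every labelled node above: 37.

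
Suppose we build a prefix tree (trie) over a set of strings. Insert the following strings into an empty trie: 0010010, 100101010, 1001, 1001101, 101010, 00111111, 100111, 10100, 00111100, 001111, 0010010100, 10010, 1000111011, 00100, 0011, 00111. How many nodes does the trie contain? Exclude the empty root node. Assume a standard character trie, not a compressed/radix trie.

42

Trace insertions, counting only characters that open a new branch:
  "0010010" → 7 new (0, 0, 1, 0, 0, 1, 0)
  "100101010" → 9 new (1, 0, 0, 1, 0, 1, 0, 1, 0)
  "1001" → prefix "1001" already present; 0 new (none)
  "1001101" → prefix "1001" already present; 3 new (1, 0, 1)
  "101010" → prefix "10" already present; 4 new (1, 0, 1, 0)
  "00111111" → prefix "001" already present; 5 new (1, 1, 1, 1, 1)
  "100111" → prefix "10011" already present; 1 new (1)
  "10100" → prefix "1010" already present; 1 new (0)
  "00111100" → prefix "001111" already present; 2 new (0, 0)
  "001111" → prefix "001111" already present; 0 new (none)
  "0010010100" → prefix "0010010" already present; 3 new (1, 0, 0)
  "10010" → prefix "10010" already present; 0 new (none)
  "1000111011" → prefix "100" already present; 7 new (0, 1, 1, 1, 0, 1, 1)
  "00100" → prefix "00100" already present; 0 new (none)
  "0011" → prefix "0011" already present; 0 new (none)
  "00111" → prefix "00111" already present; 0 new (none)
Total nodes = 7 + 9 + 0 + 3 + 4 + 5 + 1 + 1 + 2 + 0 + 3 + 0 + 7 + 0 + 0 + 0 = 42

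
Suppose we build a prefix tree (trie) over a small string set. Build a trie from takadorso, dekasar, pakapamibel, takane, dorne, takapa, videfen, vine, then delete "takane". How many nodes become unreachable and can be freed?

2

A node on "takane"'s path can go only if nothing else ends at it or branches off below it.
The suffix "ne" (2 nodes) is used only by "takane"; the node for "taka" still has the child "d", so pruning stops there.
Nodes removed: 2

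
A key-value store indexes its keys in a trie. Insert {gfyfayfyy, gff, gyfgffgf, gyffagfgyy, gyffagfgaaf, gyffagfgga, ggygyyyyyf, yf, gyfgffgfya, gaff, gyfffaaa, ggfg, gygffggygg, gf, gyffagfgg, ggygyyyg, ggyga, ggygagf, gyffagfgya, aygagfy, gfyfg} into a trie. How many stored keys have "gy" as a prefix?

9

Traverse to the node for "gy", then collect every word in that subtree.
Matches: "gyffagfgaaf", "gyffagfgg", "gyffagfgga", "gyffagfgya", "gyffagfgyy", "gyfffaaa", "gyfgffgf", "gyfgffgfya", "gygffggygg"
Count: 9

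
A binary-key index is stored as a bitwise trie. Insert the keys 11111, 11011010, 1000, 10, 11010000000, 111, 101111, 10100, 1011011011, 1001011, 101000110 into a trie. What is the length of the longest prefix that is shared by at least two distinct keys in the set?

5

Equivalently: take the maximum, over all pairs, of their longest common prefix length.
e.g. "10100" and "101000110" share the prefix "10100" of length 5; no pair shares a longer one.
Longest shared-prefix length: 5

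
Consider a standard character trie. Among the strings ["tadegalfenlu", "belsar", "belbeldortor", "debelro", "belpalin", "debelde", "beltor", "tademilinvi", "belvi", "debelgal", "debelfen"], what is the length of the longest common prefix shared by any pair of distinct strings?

The deepest shared node is where two words last agree before diverging.
"debelde" and "debelfen" agree on "debel" (5 characters) before diverging; nothing deeper is shared.
Longest shared-prefix length: 5

5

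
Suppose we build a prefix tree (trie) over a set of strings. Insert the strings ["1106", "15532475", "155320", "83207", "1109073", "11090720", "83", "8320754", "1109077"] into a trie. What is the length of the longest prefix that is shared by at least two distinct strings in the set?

The deepest shared node is where two words last agree before diverging.
"11090720" and "1109073" agree on "110907" (6 characters) before diverging; nothing deeper is shared.
Longest shared-prefix length: 6

6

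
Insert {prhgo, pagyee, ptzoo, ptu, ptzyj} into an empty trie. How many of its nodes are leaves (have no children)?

5

Leaves are exactly the stored words that no other stored word extends.
Those words: "pagyee", "prhgo", "ptu", "ptzoo", "ptzyj"
Leaf count: 5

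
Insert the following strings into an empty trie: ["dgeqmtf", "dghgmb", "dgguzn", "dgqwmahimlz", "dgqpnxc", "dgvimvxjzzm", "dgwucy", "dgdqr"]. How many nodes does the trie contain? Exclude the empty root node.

44

Count nodes per top-level branch (shared prefixes stored once):
  'd'-branch (dgdqr, dgeqmtf, dgguzn, dghgmb, dgqpnxc, dgqwmahimlz, dgvimvxjzzm, dgwucy): 44 nodes
Sum: 44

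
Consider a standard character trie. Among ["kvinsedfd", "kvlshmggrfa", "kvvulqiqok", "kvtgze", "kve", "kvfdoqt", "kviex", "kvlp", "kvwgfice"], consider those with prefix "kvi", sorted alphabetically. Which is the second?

kvinsedfd

Words with prefix "kvi", in lexicographic order: "kviex", "kvinsedfd"
The 2nd is kvinsedfd.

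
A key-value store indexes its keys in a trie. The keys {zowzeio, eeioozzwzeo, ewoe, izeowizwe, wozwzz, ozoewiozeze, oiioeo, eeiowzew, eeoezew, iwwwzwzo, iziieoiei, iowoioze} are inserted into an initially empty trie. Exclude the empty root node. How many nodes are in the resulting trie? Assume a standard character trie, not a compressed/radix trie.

Insert word by word; a character creates a node only if that edge doesn't already exist:
  "zowzeio" → 7 new (z, o, w, z, e, i, o)
  "eeioozzwzeo" → 11 new (e, e, i, o, o, z, z, w, z, e, o)
  "ewoe" → prefix "e" already present; 3 new (w, o, e)
  "izeowizwe" → 9 new (i, z, e, o, w, i, z, w, e)
  "wozwzz" → 6 new (w, o, z, w, z, z)
  "ozoewiozeze" → 11 new (o, z, o, e, w, i, o, z, e, z, e)
  "oiioeo" → prefix "o" already present; 5 new (i, i, o, e, o)
  "eeiowzew" → prefix "eeio" already present; 4 new (w, z, e, w)
  "eeoezew" → prefix "ee" already present; 5 new (o, e, z, e, w)
  "iwwwzwzo" → prefix "i" already present; 7 new (w, w, w, z, w, z, o)
  "iziieoiei" → prefix "iz" already present; 7 new (i, i, e, o, i, e, i)
  "iowoioze" → prefix "i" already present; 7 new (o, w, o, i, o, z, e)
Total nodes = 7 + 11 + 3 + 9 + 6 + 11 + 5 + 4 + 5 + 7 + 7 + 7 = 82

82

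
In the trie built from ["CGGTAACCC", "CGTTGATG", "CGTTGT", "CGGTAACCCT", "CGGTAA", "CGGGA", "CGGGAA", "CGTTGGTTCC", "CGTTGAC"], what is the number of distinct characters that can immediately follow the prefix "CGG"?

2

Follow the path "CGG" to its node, then look at its outgoing edges.
Characters that immediately follow "CGG" among the stored strings: {G, T}.
That node has 2 child edges.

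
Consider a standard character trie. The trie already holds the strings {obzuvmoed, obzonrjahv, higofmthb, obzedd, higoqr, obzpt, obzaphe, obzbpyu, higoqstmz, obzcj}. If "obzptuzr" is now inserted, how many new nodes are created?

3

"obzpt" is already a path in the trie; the remaining "uzr" must be added.
So 8 − 5 = 3 new nodes.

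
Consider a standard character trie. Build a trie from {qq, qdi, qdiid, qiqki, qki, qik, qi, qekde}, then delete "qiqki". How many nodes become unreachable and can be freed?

A node on "qiqki"'s path can go only if nothing else ends at it or branches off below it.
The suffix "qki" (3 nodes) is used only by "qiqki"; the node for "qi" still has the child "k", so pruning stops there.
Nodes removed: 3

3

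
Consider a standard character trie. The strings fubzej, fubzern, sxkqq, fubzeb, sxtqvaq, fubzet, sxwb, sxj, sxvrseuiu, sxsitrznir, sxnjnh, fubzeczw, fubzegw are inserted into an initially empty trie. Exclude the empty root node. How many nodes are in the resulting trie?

47

For each word, the new-node count is its length minus the longest prefix already in the trie:
  "fubzej" → 6 new (f, u, b, z, e, j)
  "fubzern" → prefix "fubze" already present; 2 new (r, n)
  "sxkqq" → 5 new (s, x, k, q, q)
  "fubzeb" → prefix "fubze" already present; 1 new (b)
  "sxtqvaq" → prefix "sx" already present; 5 new (t, q, v, a, q)
  "fubzet" → prefix "fubze" already present; 1 new (t)
  "sxwb" → prefix "sx" already present; 2 new (w, b)
  "sxj" → prefix "sx" already present; 1 new (j)
  "sxvrseuiu" → prefix "sx" already present; 7 new (v, r, s, e, u, i, u)
  "sxsitrznir" → prefix "sx" already present; 8 new (s, i, t, r, z, n, i, r)
  "sxnjnh" → prefix "sx" already present; 4 new (n, j, n, h)
  "fubzeczw" → prefix "fubze" already present; 3 new (c, z, w)
  "fubzegw" → prefix "fubze" already present; 2 new (g, w)
Total nodes = 6 + 2 + 5 + 1 + 5 + 1 + 2 + 1 + 7 + 8 + 4 + 3 + 2 = 47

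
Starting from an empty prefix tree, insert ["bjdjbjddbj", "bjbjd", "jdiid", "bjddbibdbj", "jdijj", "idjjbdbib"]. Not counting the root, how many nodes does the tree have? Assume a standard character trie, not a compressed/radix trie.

36

For each word, the new-node count is its length minus the longest prefix already in the trie:
  "bjdjbjddbj" → 10 new (b, j, d, j, b, j, d, d, b, j)
  "bjbjd" → prefix "bj" already present; 3 new (b, j, d)
  "jdiid" → 5 new (j, d, i, i, d)
  "bjddbibdbj" → prefix "bjd" already present; 7 new (d, b, i, b, d, b, j)
  "jdijj" → prefix "jdi" already present; 2 new (j, j)
  "idjjbdbib" → 9 new (i, d, j, j, b, d, b, i, b)
Total nodes = 10 + 3 + 5 + 7 + 2 + 9 = 36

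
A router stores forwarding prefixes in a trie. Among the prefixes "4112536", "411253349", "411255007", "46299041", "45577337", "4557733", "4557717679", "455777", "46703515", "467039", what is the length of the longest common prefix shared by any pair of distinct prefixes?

Look for the deepest trie node that still has at least two words in its subtree.
"4557733" and "45577337" agree on "4557733" (7 characters) before diverging; nothing deeper is shared.
Longest shared-prefix length: 7

7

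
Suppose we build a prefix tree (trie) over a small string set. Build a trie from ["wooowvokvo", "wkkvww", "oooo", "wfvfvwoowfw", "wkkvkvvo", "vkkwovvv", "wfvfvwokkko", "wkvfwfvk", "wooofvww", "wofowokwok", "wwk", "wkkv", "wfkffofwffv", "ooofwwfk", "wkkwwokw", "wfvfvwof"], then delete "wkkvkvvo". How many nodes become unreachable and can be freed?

4

Walk "wkkvkvvo" from the leaf back toward the root, removing each node that no remaining word uses.
The suffix "kvvo" (4 nodes) is used only by "wkkvkvvo"; the node for "wkkv" still has the child "w", so pruning stops there.
Nodes removed: 4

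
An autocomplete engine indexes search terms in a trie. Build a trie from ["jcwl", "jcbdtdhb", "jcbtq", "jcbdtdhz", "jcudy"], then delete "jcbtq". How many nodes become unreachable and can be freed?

2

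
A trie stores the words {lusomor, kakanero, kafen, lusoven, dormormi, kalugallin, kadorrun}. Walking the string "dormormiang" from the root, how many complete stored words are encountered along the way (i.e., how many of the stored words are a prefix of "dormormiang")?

1

Traverse "dormormiang" character by character; count nodes along the way that are marked as word ends.
Prefixes of the query that are stored words: "dormormi"
Count: 1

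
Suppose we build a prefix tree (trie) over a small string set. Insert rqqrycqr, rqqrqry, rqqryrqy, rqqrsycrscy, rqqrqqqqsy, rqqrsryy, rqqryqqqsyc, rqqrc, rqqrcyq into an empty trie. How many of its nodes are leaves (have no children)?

8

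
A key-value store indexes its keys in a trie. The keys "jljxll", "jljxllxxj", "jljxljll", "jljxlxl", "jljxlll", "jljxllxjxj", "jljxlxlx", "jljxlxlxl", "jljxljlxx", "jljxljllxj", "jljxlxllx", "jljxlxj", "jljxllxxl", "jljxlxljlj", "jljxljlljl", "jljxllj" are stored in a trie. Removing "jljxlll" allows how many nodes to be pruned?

1

After clearing the end-marker at "jljxlll", prune upward until reaching a node still needed by another word.
The suffix "l" (1 node) is used only by "jljxlll"; the node for "jljxll" still has the child "x", so pruning stops there.
Nodes removed: 1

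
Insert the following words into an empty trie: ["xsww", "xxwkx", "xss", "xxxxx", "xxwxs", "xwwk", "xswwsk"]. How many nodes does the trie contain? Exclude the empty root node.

For each word, the new-node count is its length minus the longest prefix already in the trie:
  "xsww" → 4 new (x, s, w, w)
  "xxwkx" → prefix "x" already present; 4 new (x, w, k, x)
  "xss" → prefix "xs" already present; 1 new (s)
  "xxxxx" → prefix "xx" already present; 3 new (x, x, x)
  "xxwxs" → prefix "xxw" already present; 2 new (x, s)
  "xwwk" → prefix "x" already present; 3 new (w, w, k)
  "xswwsk" → prefix "xsww" already present; 2 new (s, k)
Total nodes = 4 + 4 + 1 + 3 + 2 + 3 + 2 = 19

19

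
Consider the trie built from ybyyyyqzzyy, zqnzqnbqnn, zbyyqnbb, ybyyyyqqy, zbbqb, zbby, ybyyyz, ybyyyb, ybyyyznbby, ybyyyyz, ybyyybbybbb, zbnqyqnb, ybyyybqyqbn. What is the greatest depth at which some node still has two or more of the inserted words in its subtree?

7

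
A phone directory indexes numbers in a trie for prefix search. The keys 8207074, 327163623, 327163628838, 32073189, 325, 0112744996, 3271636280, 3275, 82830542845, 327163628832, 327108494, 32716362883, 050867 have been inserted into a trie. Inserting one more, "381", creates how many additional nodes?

2

"3" is already a path in the trie; the remaining "81" must be added.
Each of the 2 remaining characters creates one node.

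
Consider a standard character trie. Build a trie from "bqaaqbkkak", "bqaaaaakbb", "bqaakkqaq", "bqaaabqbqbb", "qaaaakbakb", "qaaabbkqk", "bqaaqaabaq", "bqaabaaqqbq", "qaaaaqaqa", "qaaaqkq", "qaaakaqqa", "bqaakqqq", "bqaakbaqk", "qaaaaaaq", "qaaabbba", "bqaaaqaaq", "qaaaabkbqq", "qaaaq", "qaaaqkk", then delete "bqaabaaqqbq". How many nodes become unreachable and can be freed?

After clearing the end-marker at "bqaabaaqqbq", prune upward until reaching a node still needed by another word.
The suffix "baaqqbq" (7 nodes) is used only by "bqaabaaqqbq"; the node for "bqaa" still has the child "q", so pruning stops there.
Nodes removed: 7

7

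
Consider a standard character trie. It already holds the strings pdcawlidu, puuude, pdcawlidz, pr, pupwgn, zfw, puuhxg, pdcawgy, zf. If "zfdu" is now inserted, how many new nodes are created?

2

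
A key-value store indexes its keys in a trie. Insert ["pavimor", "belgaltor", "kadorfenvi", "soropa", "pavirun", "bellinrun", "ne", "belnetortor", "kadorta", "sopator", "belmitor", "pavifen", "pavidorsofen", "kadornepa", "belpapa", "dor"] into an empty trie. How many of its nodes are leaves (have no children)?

Leaves are exactly the stored words that no other stored word extends.
Those words: "belgaltor", "bellinrun", "belmitor", "belnetortor", "belpapa", "dor", "kadorfenvi", "kadornepa", "kadorta", "ne", "pavidorsofen", "pavifen", "pavimor", "pavirun", "sopator", "soropa"
Leaf count: 16

16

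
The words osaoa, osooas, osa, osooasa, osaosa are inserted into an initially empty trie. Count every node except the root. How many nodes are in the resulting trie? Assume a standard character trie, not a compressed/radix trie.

For each word, the new-node count is its length minus the longest prefix already in the trie:
  "osaoa" → 5 new (o, s, a, o, a)
  "osooas" → prefix "os" already present; 4 new (o, o, a, s)
  "osa" → prefix "osa" already present; 0 new (none)
  "osooasa" → prefix "osooas" already present; 1 new (a)
  "osaosa" → prefix "osao" already present; 2 new (s, a)
Total nodes = 5 + 4 + 0 + 1 + 2 = 12

12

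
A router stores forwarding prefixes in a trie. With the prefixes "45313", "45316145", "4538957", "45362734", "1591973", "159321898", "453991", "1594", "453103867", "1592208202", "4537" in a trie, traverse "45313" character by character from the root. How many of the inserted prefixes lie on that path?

Traverse "45313" character by character; count nodes along the way that are marked as word ends.
Prefixes of the query that are stored words: "45313"
Count: 1

1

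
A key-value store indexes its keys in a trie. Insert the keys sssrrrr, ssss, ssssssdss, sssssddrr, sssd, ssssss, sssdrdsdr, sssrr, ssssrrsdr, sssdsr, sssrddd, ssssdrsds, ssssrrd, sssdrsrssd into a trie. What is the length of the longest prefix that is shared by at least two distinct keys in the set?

Equivalently: take the maximum, over all pairs, of their longest common prefix length.
"ssssrrd" and "ssssrrsdr" agree on "ssssrr" (6 characters) before diverging; nothing deeper is shared.
Longest shared-prefix length: 6

6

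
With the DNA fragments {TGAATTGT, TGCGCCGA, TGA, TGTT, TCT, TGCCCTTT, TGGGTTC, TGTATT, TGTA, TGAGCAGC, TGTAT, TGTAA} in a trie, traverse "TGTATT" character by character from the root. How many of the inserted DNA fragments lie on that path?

Walk "TGTATT" from the root; an end-of-word marker is hit whenever a stored word is a prefix of "TGTATT".
Prefixes of the query that are stored words: "TGTA", "TGTAT", "TGTATT"
Count: 3

3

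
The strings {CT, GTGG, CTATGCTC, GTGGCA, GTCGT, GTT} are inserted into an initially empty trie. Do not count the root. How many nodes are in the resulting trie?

Count nodes per top-level branch (shared prefixes stored once):
  'C'-branch (CT, CTATGCTC): 8 nodes
  'G'-branch (GTCGT, GTGG, GTGGCA, GTT): 10 nodes
Sum: 18

18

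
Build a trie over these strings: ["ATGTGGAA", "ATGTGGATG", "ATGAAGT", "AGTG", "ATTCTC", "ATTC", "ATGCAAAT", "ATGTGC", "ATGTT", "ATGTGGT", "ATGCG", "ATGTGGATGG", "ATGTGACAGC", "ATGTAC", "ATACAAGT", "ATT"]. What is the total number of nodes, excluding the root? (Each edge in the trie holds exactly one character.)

Trace insertions, counting only characters that open a new branch:
  "ATGTGGAA" → 8 new (A, T, G, T, G, G, A, A)
  "ATGTGGATG" → prefix "ATGTGGA" already present; 2 new (T, G)
  "ATGAAGT" → prefix "ATG" already present; 4 new (A, A, G, T)
  "AGTG" → prefix "A" already present; 3 new (G, T, G)
  "ATTCTC" → prefix "AT" already present; 4 new (T, C, T, C)
  "ATTC" → prefix "ATTC" already present; 0 new (none)
  "ATGCAAAT" → prefix "ATG" already present; 5 new (C, A, A, A, T)
  "ATGTGC" → prefix "ATGTG" already present; 1 new (C)
  "ATGTT" → prefix "ATGT" already present; 1 new (T)
  "ATGTGGT" → prefix "ATGTGG" already present; 1 new (T)
  "ATGCG" → prefix "ATGC" already present; 1 new (G)
  "ATGTGGATGG" → prefix "ATGTGGATG" already present; 1 new (G)
  "ATGTGACAGC" → prefix "ATGTG" already present; 5 new (A, C, A, G, C)
  "ATGTAC" → prefix "ATGT" already present; 2 new (A, C)
  "ATACAAGT" → prefix "AT" already present; 6 new (A, C, A, A, G, T)
  "ATT" → prefix "ATT" already present; 0 new (none)
Total nodes = 8 + 2 + 4 + 3 + 4 + 0 + 5 + 1 + 1 + 1 + 1 + 1 + 5 + 2 + 6 + 0 = 44

44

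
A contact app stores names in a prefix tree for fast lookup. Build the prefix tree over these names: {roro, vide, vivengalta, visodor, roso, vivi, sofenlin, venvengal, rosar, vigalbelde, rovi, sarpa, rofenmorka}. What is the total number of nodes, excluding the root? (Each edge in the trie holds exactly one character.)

64

Count nodes per top-level branch (shared prefixes stored once):
  'r'-branch (rofenmorka, roro, rosar, roso, rovi): 18 nodes
  's'-branch (sarpa, sofenlin): 12 nodes
  'v'-branch (venvengal, vide, vigalbelde, visodor, vivengalta, vivi): 34 nodes
Sum: 64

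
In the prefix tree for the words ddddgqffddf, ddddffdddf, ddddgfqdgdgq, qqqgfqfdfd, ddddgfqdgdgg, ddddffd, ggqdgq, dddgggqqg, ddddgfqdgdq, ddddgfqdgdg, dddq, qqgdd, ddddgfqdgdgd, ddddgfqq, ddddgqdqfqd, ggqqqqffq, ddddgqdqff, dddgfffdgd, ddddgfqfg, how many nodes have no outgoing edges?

17

Leaves are exactly the stored words that no other stored word extends.
Those words: "ddddffdddf", "ddddgfqdgdgd", "ddddgfqdgdgg", "ddddgfqdgdgq", "ddddgfqdgdq", "ddddgfqfg", "ddddgfqq", "ddddgqdqff", "ddddgqdqfqd", "ddddgqffddf", "dddgfffdgd", "dddgggqqg", "dddq", "ggqdgq", "ggqqqqffq", "qqgdd", "qqqgfqfdfd"
Leaf count: 17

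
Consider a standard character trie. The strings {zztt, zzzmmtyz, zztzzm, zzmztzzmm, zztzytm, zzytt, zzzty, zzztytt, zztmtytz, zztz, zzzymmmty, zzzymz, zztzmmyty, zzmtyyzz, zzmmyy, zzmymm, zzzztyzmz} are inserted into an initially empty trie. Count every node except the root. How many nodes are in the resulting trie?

64

Trace insertions, counting only characters that open a new branch:
  "zztt" → 4 new (z, z, t, t)
  "zzzmmtyz" → prefix "zz" already present; 6 new (z, m, m, t, y, z)
  "zztzzm" → prefix "zzt" already present; 3 new (z, z, m)
  "zzmztzzmm" → prefix "zz" already present; 7 new (m, z, t, z, z, m, m)
  "zztzytm" → prefix "zztz" already present; 3 new (y, t, m)
  "zzytt" → prefix "zz" already present; 3 new (y, t, t)
  "zzzty" → prefix "zzz" already present; 2 new (t, y)
  "zzztytt" → prefix "zzzty" already present; 2 new (t, t)
  "zztmtytz" → prefix "zzt" already present; 5 new (m, t, y, t, z)
  "zztz" → prefix "zztz" already present; 0 new (none)
  "zzzymmmty" → prefix "zzz" already present; 6 new (y, m, m, m, t, y)
  "zzzymz" → prefix "zzzym" already present; 1 new (z)
  "zztzmmyty" → prefix "zztz" already present; 5 new (m, m, y, t, y)
  "zzmtyyzz" → prefix "zzm" already present; 5 new (t, y, y, z, z)
  "zzmmyy" → prefix "zzm" already present; 3 new (m, y, y)
  "zzmymm" → prefix "zzm" already present; 3 new (y, m, m)
  "zzzztyzmz" → prefix "zzz" already present; 6 new (z, t, y, z, m, z)
Total nodes = 4 + 6 + 3 + 7 + 3 + 3 + 2 + 2 + 5 + 0 + 6 + 1 + 5 + 5 + 3 + 3 + 6 = 64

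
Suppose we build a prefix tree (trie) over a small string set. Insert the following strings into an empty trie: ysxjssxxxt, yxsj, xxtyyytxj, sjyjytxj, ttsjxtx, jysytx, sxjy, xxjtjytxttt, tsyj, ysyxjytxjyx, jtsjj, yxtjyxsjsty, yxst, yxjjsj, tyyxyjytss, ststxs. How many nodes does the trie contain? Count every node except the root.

99

Count nodes per top-level branch (shared prefixes stored once):
  'j'-branch (jtsjj, jysytx): 10 nodes
  's'-branch (sjyjytxj, ststxs, sxjy): 16 nodes
  't'-branch (tsyj, ttsjxtx, tyyxyjytss): 19 nodes
  'x'-branch (xxjtjytxttt, xxtyyytxj): 18 nodes
  'y'-branch (ysxjssxxxt, ysyxjytxjyx, yxjjsj, yxsj, yxst, yxtjyxsjsty): 36 nodes
Sum: 99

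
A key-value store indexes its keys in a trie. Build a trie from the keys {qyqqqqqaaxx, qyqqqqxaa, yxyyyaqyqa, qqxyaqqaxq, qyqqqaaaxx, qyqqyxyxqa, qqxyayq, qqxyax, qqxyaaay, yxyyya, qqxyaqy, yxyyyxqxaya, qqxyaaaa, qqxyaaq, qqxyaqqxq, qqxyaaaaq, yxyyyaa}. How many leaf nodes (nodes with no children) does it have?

A leaf is a node with no children — equivalently, the end of a word that is not a proper prefix of any other stored word.
Those words: "qqxyaaaaq", "qqxyaaay", "qqxyaaq", "qqxyaqqaxq", "qqxyaqqxq", "qqxyaqy", "qqxyax", "qqxyayq", "qyqqqaaaxx", "qyqqqqqaaxx", "qyqqqqxaa", "qyqqyxyxqa", "yxyyyaa", "yxyyyaqyqa", "yxyyyxqxaya"
Leaf count: 15

15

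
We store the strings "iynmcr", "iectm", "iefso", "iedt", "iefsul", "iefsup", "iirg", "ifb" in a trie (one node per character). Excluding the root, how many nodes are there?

Insert word by word; a character creates a node only if that edge doesn't already exist:
  "iynmcr" → 6 new (i, y, n, m, c, r)
  "iectm" → prefix "i" already present; 4 new (e, c, t, m)
  "iefso" → prefix "ie" already present; 3 new (f, s, o)
  "iedt" → prefix "ie" already present; 2 new (d, t)
  "iefsul" → prefix "iefs" already present; 2 new (u, l)
  "iefsup" → prefix "iefsu" already present; 1 new (p)
  "iirg" → prefix "i" already present; 3 new (i, r, g)
  "ifb" → prefix "i" already present; 2 new (f, b)
Total nodes = 6 + 4 + 3 + 2 + 2 + 1 + 3 + 2 = 23

23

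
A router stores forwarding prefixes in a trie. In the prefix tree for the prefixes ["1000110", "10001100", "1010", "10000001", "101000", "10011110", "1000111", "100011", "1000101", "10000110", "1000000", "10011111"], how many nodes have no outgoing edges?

8

A leaf is a node with no children — equivalently, the end of a word that is not a proper prefix of any other stored word.
Those words: "10000001", "10000110", "1000101", "10001100", "1000111", "10011110", "10011111", "101000"
Leaf count: 8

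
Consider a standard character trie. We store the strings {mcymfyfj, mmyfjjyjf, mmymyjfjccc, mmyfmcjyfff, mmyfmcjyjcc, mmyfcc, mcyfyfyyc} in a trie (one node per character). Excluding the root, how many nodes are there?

For each word, the new-node count is its length minus the longest prefix already in the trie:
  "mcymfyfj" → 8 new (m, c, y, m, f, y, f, j)
  "mmyfjjyjf" → prefix "m" already present; 8 new (m, y, f, j, j, y, j, f)
  "mmymyjfjccc" → prefix "mmy" already present; 8 new (m, y, j, f, j, c, c, c)
  "mmyfmcjyfff" → prefix "mmyf" already present; 7 new (m, c, j, y, f, f, f)
  "mmyfmcjyjcc" → prefix "mmyfmcjy" already present; 3 new (j, c, c)
  "mmyfcc" → prefix "mmyf" already present; 2 new (c, c)
  "mcyfyfyyc" → prefix "mcy" already present; 6 new (f, y, f, y, y, c)
Total nodes = 8 + 8 + 8 + 7 + 3 + 2 + 6 = 42

42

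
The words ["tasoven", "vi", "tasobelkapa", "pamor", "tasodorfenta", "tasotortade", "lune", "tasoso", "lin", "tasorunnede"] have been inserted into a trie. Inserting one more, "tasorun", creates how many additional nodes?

0

Every character of "tasorun" already lies on an existing path (it is a prefix of some stored word).
No new nodes are needed: 0.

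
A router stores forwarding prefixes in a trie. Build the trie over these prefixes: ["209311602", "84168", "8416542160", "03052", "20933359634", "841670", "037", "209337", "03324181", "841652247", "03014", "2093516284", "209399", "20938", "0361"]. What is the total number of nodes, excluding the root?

59

For each word, the new-node count is its length minus the longest prefix already in the trie:
  "209311602" → 9 new (2, 0, 9, 3, 1, 1, 6, 0, 2)
  "84168" → 5 new (8, 4, 1, 6, 8)
  "8416542160" → prefix "8416" already present; 6 new (5, 4, 2, 1, 6, 0)
  "03052" → 5 new (0, 3, 0, 5, 2)
  "20933359634" → prefix "2093" already present; 7 new (3, 3, 5, 9, 6, 3, 4)
  "841670" → prefix "8416" already present; 2 new (7, 0)
  "037" → prefix "03" already present; 1 new (7)
  "209337" → prefix "20933" already present; 1 new (7)
  "03324181" → prefix "03" already present; 6 new (3, 2, 4, 1, 8, 1)
  "841652247" → prefix "84165" already present; 4 new (2, 2, 4, 7)
  "03014" → prefix "030" already present; 2 new (1, 4)
  "2093516284" → prefix "2093" already present; 6 new (5, 1, 6, 2, 8, 4)
  "209399" → prefix "2093" already present; 2 new (9, 9)
  "20938" → prefix "2093" already present; 1 new (8)
  "0361" → prefix "03" already present; 2 new (6, 1)
Total nodes = 9 + 5 + 6 + 5 + 7 + 2 + 1 + 1 + 6 + 4 + 2 + 6 + 2 + 1 + 2 = 59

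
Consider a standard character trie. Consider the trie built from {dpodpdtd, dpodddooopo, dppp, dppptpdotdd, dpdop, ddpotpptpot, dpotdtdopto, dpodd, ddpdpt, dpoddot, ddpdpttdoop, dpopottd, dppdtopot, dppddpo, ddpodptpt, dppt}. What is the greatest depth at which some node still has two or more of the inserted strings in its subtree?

6

Equivalently: take the maximum, over all pairs, of their longest common prefix length.
e.g. "ddpdpt" and "ddpdpttdoop" share the prefix "ddpdpt" of length 6; no pair shares a longer one.
Longest shared-prefix length: 6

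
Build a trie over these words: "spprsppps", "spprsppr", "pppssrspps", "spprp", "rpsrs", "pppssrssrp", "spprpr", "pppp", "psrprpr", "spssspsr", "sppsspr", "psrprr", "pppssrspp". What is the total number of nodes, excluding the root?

Count nodes per top-level branch (shared prefixes stored once):
  'p'-branch (pppp, pppssrspp, pppssrspps, pppssrssrp, psrprpr, psrprr): 21 nodes
  'r'-branch (rpsrs): 5 nodes
  's'-branch (spprp, spprpr, spprsppps, spprsppr, sppsspr, spssspsr): 22 nodes
Sum: 48

48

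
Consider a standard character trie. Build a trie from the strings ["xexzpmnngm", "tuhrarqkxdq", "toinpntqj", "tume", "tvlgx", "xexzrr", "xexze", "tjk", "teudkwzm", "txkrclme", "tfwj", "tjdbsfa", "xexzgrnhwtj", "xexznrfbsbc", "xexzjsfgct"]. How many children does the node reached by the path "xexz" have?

The children of the "xexz" node are the distinct next characters among strings starting with "xexz".
Characters that immediately follow "xexz" among the stored strings: {e, g, j, n, p, r}.
That node has 6 child edges.

6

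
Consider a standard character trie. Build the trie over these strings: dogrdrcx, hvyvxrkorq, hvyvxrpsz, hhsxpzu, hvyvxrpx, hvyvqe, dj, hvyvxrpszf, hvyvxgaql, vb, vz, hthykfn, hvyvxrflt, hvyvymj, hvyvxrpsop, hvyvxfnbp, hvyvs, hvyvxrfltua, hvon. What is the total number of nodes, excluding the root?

Count nodes per top-level branch (shared prefixes stored once):
  'd'-branch (dj, dogrdrcx): 9 nodes
  'h'-branch (hhsxpzu, hthykfn, hvon, hvyvqe, hvyvs, hvyvxfnbp, hvyvxgaql, hvyvxrflt, hvyvxrfltua, hvyvxrkorq, hvyvxrpsop, hvyvxrpsz, hvyvxrpszf, hvyvxrpx, hvyvymj): 50 nodes
  'v'-branch (vb, vz): 3 nodes
Sum: 62

62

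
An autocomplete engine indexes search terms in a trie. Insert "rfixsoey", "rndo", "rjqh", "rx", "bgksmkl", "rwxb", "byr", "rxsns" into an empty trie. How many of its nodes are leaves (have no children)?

7

A leaf is a node with no children — equivalently, the end of a word that is not a proper prefix of any other stored word.
Those words: "bgksmkl", "byr", "rfixsoey", "rjqh", "rndo", "rwxb", "rxsns"
Leaf count: 7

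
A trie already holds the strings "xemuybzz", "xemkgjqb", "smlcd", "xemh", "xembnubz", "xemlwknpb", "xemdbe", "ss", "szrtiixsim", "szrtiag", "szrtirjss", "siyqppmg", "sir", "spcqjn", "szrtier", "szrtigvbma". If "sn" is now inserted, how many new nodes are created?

1

"s" is already a path in the trie; the remaining "n" must be added.
Each of the 1 remaining characters creates one node.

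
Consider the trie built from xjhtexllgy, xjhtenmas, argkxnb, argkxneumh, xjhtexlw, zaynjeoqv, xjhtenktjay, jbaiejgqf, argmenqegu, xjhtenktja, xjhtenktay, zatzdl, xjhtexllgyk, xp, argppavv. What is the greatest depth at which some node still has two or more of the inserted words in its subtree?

10

Equivalently: take the maximum, over all pairs, of their longest common prefix length.
e.g. "xjhtenktja" and "xjhtenktjay" share the prefix "xjhtenktja" of length 10; no pair shares a longer one.
Longest shared-prefix length: 10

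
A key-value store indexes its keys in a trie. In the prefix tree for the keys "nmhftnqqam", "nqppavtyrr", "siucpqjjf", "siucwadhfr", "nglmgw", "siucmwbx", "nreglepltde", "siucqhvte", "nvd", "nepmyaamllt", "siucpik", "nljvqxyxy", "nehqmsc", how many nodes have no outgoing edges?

A leaf is a node with no children — equivalently, the end of a word that is not a proper prefix of any other stored word.
Those words: "nehqmsc", "nepmyaamllt", "nglmgw", "nljvqxyxy", "nmhftnqqam", "nqppavtyrr", "nreglepltde", "nvd", "siucmwbx", "siucpik", "siucpqjjf", "siucqhvte", "siucwadhfr"
Leaf count: 13

13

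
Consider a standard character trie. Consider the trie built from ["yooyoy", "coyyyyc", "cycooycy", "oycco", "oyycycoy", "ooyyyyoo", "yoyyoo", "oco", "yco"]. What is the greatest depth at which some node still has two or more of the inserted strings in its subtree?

Equivalently: take the maximum, over all pairs, of their longest common prefix length.
"oycco" and "oyycycoy" agree on "oy" (2 characters) before diverging; nothing deeper is shared.
Longest shared-prefix length: 2

2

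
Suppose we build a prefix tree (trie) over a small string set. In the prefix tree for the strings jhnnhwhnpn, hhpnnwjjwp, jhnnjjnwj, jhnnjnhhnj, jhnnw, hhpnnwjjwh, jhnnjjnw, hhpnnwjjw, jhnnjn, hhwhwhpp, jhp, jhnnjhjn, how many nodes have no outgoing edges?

A leaf is a node with no children — equivalently, the end of a word that is not a proper prefix of any other stored word.
Those words: "hhpnnwjjwh", "hhpnnwjjwp", "hhwhwhpp", "jhnnhwhnpn", "jhnnjhjn", "jhnnjjnwj", "jhnnjnhhnj", "jhnnw", "jhp"
Leaf count: 9

9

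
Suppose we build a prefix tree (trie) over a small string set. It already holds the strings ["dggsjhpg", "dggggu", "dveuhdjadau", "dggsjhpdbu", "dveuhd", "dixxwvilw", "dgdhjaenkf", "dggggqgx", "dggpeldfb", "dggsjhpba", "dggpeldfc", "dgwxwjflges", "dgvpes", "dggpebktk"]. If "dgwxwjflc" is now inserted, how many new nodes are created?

1

The longest prefix of "dgwxwjflc" already in the trie is "dgwxwjfl" (length 8).
Each of the 1 remaining characters creates one node.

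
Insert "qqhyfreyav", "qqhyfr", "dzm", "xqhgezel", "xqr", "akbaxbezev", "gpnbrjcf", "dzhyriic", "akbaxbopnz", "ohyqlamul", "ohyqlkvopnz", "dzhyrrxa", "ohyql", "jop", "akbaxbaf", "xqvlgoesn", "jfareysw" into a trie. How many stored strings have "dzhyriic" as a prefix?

1

Filter for entries beginning with "dzhyriic":
Matches: "dzhyriic"
Count: 1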